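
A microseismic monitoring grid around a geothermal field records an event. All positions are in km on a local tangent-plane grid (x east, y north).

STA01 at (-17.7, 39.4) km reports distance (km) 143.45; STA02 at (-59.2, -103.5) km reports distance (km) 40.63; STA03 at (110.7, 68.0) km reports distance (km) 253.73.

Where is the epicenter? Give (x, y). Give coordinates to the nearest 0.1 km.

Circle about each station: (x + 17.7)² + (y − 39.4)² = 143.45²; (x + 59.2)² + (y + 103.5)² = 40.63²; (x − 110.7)² + (y − 68.0)² = 253.73².
Subtracting pairs of circle equations eliminates x²+y² and gives linear equations (the radical axes):
-83.0 x − 285.8 y = 31278.35
256.8 x + 57.2 y = -28788.17
Solving the 2×2 system: x ≈ -93.8, y ≈ -82.2 km.

x ≈ -93.8 km, y ≈ -82.2 km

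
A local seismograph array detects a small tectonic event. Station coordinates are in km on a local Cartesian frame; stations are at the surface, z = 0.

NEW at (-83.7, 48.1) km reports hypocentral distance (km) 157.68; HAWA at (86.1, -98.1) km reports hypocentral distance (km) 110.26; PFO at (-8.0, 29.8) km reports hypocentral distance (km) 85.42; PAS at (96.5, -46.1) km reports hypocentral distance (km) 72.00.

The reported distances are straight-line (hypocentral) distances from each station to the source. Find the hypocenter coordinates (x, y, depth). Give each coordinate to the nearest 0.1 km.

Each station gives a sphere (x−x_i)² + (y−y_i)² + z² = d_i² (stations at z=0).
Subtracting the NEW sphere from HAWA and PFO: z² cancels, leaving linear equations in x and y:
339.6 x − 292.4 y = 20423.23
151.4 x − 36.6 y = 9199.15
Solving: x ≈ 61.003, y ≈ 1.004 km (keep extra digits for the depth step; rounded: 61.0, 1.0).
Then from the NEW sphere: z² = 157.68² − (x + 83.7)² − (y − 48.1)² with x = 61.003, y = 1.004, so z ≈ 41.304 ≈ 41.3 km.
Check against PAS (with the unrounded solution): distance 72.00 ≈ 72.00 km. ✓

x ≈ 61.0 km, y ≈ 1.0 km, depth ≈ 41.3 km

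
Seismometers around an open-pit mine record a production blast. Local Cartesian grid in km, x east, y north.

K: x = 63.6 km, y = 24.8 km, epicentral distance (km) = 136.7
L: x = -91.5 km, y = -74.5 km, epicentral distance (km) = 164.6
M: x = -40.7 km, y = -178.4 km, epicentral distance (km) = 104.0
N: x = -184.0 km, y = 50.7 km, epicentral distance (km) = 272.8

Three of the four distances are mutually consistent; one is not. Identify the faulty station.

L

Solve using three stations at a time. Using K, M, N (subtract circle equations pairwise → linear system) gives (x, y) ≈ (37.0, -109.3).
Distances from that point to each station vs reported:
  K: calculated 136.7 vs reported 136.7 → residual 0.0 km
  L: calculated 133.1 vs reported 164.6 → residual 31.5 km
  M: calculated 104.0 vs reported 104.0 → residual 0.0 km
  N: calculated 272.8 vs reported 272.8 → residual 0.0 km
K, M, N are mutually consistent (residuals ≈ 0); L is off by 31.5 km.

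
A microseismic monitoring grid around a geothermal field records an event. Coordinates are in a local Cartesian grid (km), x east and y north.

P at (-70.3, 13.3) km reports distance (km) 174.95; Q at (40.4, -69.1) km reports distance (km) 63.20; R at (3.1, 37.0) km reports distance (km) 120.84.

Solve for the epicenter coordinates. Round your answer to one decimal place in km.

x ≈ 96.4 km, y ≈ -39.8 km

Circle about each station: (x + 70.3)² + (y − 13.3)² = 174.95²; (x − 40.4)² + (y + 69.1)² = 63.20²; (x − 3.1)² + (y − 37.0)² = 120.84².
Subtracting the P equation from the Q and R equations removes the quadratic terms:
221.4 x − 164.8 y = 27901.25
146.8 x + 47.4 y = 12264.83
Solving the 2×2 system: x ≈ 96.4, y ≈ -39.8 km.
Check against P (with the unrounded x, y): √((x + 70.3)²+(y − 13.3)²) = 174.95 ≈ 174.95 km. ✓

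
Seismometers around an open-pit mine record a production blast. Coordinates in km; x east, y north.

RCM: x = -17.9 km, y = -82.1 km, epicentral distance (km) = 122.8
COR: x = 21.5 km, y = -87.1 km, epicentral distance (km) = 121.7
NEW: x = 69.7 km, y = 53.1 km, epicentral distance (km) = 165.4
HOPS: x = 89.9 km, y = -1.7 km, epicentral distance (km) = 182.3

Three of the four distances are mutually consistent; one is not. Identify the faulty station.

COR

Solve using three stations at a time. Using RCM, NEW, HOPS (subtract circle equations pairwise → linear system) gives (x, y) ≈ (-91.5, 16.2).
Distances from that point to each station vs reported:
  RCM: calculated 122.8 vs reported 122.8 → residual 0.0 km
  COR: calculated 153.1 vs reported 121.7 → residual 31.4 km
  NEW: calculated 165.4 vs reported 165.4 → residual 0.0 km
  HOPS: calculated 182.3 vs reported 182.3 → residual 0.0 km
RCM, NEW, HOPS are mutually consistent (residuals ≈ 0); COR is off by 31.4 km.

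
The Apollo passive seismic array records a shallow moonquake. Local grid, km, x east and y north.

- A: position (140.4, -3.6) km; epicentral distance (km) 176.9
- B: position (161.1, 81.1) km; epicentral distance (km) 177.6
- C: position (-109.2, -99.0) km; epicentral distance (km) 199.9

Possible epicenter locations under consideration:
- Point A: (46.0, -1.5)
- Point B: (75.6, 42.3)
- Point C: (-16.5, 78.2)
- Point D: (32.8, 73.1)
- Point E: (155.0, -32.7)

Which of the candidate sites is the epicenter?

For each candidate, compare |candidate − station| to the reported distance:
Point A: residuals A 82.5, B 35.9, C 16.6 → max 82.5 km
Point B: residuals A 97.5, B 83.7, C 32.7 → max 97.5 km
Point C: residuals A 0.0, B 0.0, C 0.1 → max 0.1 km
Point D: residuals A 44.8, B 49.1, C 23.2 → max 49.1 km
Point E: residuals A 144.3, B 63.6, C 72.5 → max 144.3 km
Only Point C has all residuals ≈ 0.

Point C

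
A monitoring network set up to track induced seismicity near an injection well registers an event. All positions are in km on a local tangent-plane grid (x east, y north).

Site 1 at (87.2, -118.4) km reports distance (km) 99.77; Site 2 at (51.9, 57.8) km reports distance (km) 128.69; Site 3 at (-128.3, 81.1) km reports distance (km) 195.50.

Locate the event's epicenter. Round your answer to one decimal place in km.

Circle about each station: (x − 87.2)² + (y + 118.4)² = 99.77²; (x − 51.9)² + (y − 57.8)² = 128.69²; (x + 128.3)² + (y − 81.1)² = 195.50².
Subtracting the Site 1 equation from the Site 2 and Site 3 equations removes the quadratic terms:
-70.6 x + 352.4 y = -22195.01
-431.0 x + 399.0 y = -26850.50
Solving the 2×2 system: x ≈ 4.9, y ≈ -62.0 km.

x ≈ 4.9 km, y ≈ -62.0 km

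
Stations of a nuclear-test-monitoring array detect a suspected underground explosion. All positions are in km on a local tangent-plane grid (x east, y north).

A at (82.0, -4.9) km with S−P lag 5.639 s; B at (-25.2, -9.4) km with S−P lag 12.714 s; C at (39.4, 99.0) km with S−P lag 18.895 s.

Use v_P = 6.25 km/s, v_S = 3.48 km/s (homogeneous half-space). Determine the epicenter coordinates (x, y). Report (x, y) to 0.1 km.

Distance from S−P lag: d = Δt · v_P v_S / (v_P − v_S) = Δt · (6.25·3.48)/(6.25−3.48) ≈ 7.8520·Δt.
So d_A = 44.28, d_B = 99.83, d_C = 148.36 km.
Circle about each station: (x − 82.0)² + (y + 4.9)² = 44.28²; (x + 25.2)² + (y + 9.4)² = 99.83²; (x − 39.4)² + (y − 99.0)² = 148.36².
Subtracting the A equation from the B and C equations removes the quadratic terms:
-214.4 x − 9.0 y = -14029.92
-85.2 x + 207.8 y = -15444.62
Solving the 2×2 system: x ≈ 67.4, y ≈ -46.7 km.
Check against A (with the unrounded x, y): √((x − 82.0)²+(y + 4.9)²) = 44.27 ≈ 44.28 km. ✓

(67.4, -46.7)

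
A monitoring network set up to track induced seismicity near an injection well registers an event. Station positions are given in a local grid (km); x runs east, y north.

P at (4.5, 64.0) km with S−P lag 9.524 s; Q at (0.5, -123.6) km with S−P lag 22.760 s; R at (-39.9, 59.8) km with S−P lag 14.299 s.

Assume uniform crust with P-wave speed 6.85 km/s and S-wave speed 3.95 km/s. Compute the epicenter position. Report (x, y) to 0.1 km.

Distance from S−P lag: d = Δt · v_P v_S / (v_P − v_S) = Δt · (6.85·3.95)/(6.85−3.95) ≈ 9.3302·Δt.
So d_P = 88.86, d_Q = 212.35, d_R = 133.41 km.
Circle about each station: (x − 4.5)² + (y − 64.0)² = 88.86²; (x − 0.5)² + (y + 123.6)² = 212.35²; (x + 39.9)² + (y − 59.8)² = 133.41².
Subtracting pairs of circle equations eliminates x²+y² and gives linear equations (the radical axes):
-8.0 x − 375.2 y = -26035.46
-88.8 x − 8.4 y = -8850.33
Solving the 2×2 system: x ≈ 93.3, y ≈ 67.4 km.

93.3 km east, 67.4 km north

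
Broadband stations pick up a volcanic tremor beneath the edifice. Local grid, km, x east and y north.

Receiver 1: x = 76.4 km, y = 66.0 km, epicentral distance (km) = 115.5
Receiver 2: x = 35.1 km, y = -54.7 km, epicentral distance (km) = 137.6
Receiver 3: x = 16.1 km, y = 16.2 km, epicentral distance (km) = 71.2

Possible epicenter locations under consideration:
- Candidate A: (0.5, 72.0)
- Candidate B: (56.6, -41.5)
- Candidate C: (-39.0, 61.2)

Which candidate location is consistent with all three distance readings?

Candidate C

For each candidate, compare |candidate − station| to the reported distance:
Candidate A: residuals Receiver 1 39.4, Receiver 2 6.3, Receiver 3 13.3 → max 39.4 km
Candidate B: residuals Receiver 1 6.2, Receiver 2 112.4, Receiver 3 0.7 → max 112.4 km
Candidate C: residuals Receiver 1 0.0, Receiver 2 0.0, Receiver 3 0.1 → max 0.1 km
Only Candidate C has all residuals ≈ 0.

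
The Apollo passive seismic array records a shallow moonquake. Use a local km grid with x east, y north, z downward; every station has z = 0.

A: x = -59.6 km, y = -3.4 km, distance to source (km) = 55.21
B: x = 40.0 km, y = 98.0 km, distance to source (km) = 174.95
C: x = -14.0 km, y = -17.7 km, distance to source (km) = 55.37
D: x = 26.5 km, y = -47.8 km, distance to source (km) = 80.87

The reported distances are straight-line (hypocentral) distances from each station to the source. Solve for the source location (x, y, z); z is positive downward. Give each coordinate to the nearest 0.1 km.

(-49.3, -49.8, 28.1)

Each station gives a sphere (x−x_i)² + (y−y_i)² + z² = d_i² (stations at z=0).
Subtracting the A sphere from B and C: z² cancels, leaving linear equations in x and y:
199.2 x + 202.8 y = -19919.08
91.2 x − 28.6 y = -3072.12
Solving: x ≈ -49.301, y ≈ -49.795 km (keep extra digits for the depth step; rounded: -49.3, -49.8).
Then from the A sphere: z² = 55.21² − (x + 59.6)² − (y + 3.4)² with x = -49.301, y = -49.795, so z ≈ 28.099 ≈ 28.1 km.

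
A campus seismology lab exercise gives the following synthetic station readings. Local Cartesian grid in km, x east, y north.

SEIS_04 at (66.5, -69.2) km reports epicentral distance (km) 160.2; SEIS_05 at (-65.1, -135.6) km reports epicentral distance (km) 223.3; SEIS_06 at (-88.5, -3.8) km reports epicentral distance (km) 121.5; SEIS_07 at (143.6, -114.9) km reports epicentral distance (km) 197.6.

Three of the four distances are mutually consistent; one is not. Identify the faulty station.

SEIS_07

Solve using three stations at a time. Using SEIS_04, SEIS_05, SEIS_06 (subtract circle equations pairwise → linear system) gives (x, y) ≈ (1.9, 77.4).
Distances from that point to each station vs reported:
  SEIS_04: calculated 160.2 vs reported 160.2 → residual 0.0 km
  SEIS_05: calculated 223.3 vs reported 223.3 → residual 0.0 km
  SEIS_06: calculated 121.5 vs reported 121.5 → residual 0.0 km
  SEIS_07: calculated 238.9 vs reported 197.6 → residual 41.3 km
SEIS_04, SEIS_05, SEIS_06 are mutually consistent (residuals ≈ 0); SEIS_07 is off by 41.3 km.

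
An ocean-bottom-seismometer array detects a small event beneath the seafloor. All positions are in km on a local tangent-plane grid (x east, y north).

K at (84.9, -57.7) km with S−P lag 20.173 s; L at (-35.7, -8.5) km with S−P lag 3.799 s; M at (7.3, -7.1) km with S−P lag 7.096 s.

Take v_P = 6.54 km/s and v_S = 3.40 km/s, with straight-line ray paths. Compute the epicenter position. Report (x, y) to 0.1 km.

Distance from S−P lag: d = Δt · v_P v_S / (v_P − v_S) = Δt · (6.54·3.40)/(6.54−3.40) ≈ 7.0815·Δt.
So d_K = 142.86, d_L = 26.90, d_M = 50.25 km.
Circle about each station: (x − 84.9)² + (y + 57.7)² = 142.86²; (x + 35.7)² + (y + 8.5)² = 26.90²; (x − 7.3)² + (y + 7.1)² = 50.25².
Subtracting pairs of circle equations eliminates x²+y² and gives linear equations (the radical axes):
-241.2 x + 98.4 y = 10494.81
-155.2 x + 101.2 y = 7450.32
Solving the 2×2 system: x ≈ -36.0, y ≈ 18.4 km.
Check against K (with the unrounded x, y): √((x − 84.9)²+(y + 57.7)²) = 142.86 ≈ 142.86 km. ✓

(-36.0, 18.4)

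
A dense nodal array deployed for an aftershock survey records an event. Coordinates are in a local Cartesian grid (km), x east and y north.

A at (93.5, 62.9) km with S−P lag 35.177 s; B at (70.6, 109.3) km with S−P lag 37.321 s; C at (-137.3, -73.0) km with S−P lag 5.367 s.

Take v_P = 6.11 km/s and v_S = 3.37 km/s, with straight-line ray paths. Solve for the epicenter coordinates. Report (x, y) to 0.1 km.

x ≈ -111.5 km, y ≈ -104.0 km

Distance from S−P lag: d = Δt · v_P v_S / (v_P − v_S) = Δt · (6.11·3.37)/(6.11−3.37) ≈ 7.5149·Δt.
So d_A = 264.35, d_B = 280.46, d_C = 40.33 km.
Circle about each station: (x − 93.5)² + (y − 62.9)² = 264.35²; (x − 70.6)² + (y − 109.3)² = 280.46²; (x + 137.3)² + (y + 73.0)² = 40.33².
Subtracting pairs of circle equations eliminates x²+y² and gives linear equations (the radical axes):
-45.8 x + 92.8 y = -4544.70
-461.6 x − 271.8 y = 79736.04
Solving the 2×2 system: x ≈ -111.5, y ≈ -104.0 km.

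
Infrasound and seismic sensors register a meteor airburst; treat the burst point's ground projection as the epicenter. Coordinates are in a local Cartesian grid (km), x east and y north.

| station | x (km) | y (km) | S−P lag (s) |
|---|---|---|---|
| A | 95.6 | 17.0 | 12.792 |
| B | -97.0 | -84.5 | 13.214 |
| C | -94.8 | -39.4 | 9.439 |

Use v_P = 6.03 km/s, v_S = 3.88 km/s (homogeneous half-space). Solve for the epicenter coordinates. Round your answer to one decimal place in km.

Distance from S−P lag: d = Δt · v_P v_S / (v_P − v_S) = Δt · (6.03·3.88)/(6.03−3.88) ≈ 10.8820·Δt.
So d_A = 139.20, d_B = 143.80, d_C = 102.72 km.
Circle about each station: (x − 95.6)² + (y − 17.0)² = 139.20²; (x + 97.0)² + (y + 84.5)² = 143.80²; (x + 94.8)² + (y + 39.4)² = 102.72².
Subtracting the A equation from the B and C equations removes the quadratic terms:
-385.2 x − 203.0 y = 5819.09
-380.8 x − 112.8 y = 9936.28
Solving the 2×2 system: x ≈ -40.2, y ≈ 47.6 km.

(-40.2, 47.6)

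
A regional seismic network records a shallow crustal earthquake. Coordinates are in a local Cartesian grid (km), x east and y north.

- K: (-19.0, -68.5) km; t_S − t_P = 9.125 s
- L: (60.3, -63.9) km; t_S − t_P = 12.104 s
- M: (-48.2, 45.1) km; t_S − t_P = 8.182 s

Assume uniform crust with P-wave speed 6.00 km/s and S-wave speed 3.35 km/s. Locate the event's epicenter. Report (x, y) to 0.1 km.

x ≈ -6.1 km, y ≈ -0.5 km

Distance from S−P lag: d = Δt · v_P v_S / (v_P − v_S) = Δt · (6.00·3.35)/(6.00−3.35) ≈ 7.5849·Δt.
So d_K = 69.21, d_L = 91.81, d_M = 62.06 km.
Circle about each station: (x + 19.0)² + (y + 68.5)² = 69.21²; (x − 60.3)² + (y + 63.9)² = 91.81²; (x + 48.2)² + (y − 45.1)² = 62.06².
Subtracting the K equation from the L and M equations removes the quadratic terms:
158.6 x + 9.2 y = -973.00
-58.4 x + 227.2 y = 242.58
Solving the 2×2 system: x ≈ -6.1, y ≈ -0.5 km.
Check against K (with the unrounded x, y): √((x + 19.0)²+(y + 68.5)²) = 69.21 ≈ 69.21 km. ✓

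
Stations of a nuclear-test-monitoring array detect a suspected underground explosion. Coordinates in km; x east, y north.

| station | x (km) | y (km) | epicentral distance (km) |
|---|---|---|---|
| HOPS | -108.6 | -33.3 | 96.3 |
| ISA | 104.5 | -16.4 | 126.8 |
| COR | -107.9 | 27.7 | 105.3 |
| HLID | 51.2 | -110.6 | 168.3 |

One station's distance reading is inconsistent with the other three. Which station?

Solve using three stations at a time. Using ISA, COR, HLID (subtract circle equations pairwise → linear system) gives (x, y) ≈ (-4.6, 48.2).
Distances from that point to each station vs reported:
  HOPS: calculated 132.1 vs reported 96.3 → residual 35.8 km
  ISA: calculated 126.8 vs reported 126.8 → residual 0.0 km
  COR: calculated 105.3 vs reported 105.3 → residual 0.0 km
  HLID: calculated 168.3 vs reported 168.3 → residual 0.0 km
ISA, COR, HLID are mutually consistent (residuals ≈ 0); HOPS is off by 35.8 km.

HOPS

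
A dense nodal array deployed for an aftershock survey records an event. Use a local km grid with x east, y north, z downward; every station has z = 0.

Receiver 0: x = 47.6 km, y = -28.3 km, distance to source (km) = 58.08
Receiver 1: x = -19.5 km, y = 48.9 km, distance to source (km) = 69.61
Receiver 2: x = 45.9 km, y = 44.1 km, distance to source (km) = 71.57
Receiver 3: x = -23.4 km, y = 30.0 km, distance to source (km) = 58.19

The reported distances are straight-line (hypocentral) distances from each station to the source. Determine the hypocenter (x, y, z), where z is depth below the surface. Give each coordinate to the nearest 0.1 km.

(7.3, -5.1, 34.8)

Each station gives a sphere (x−x_i)² + (y−y_i)² + z² = d_i² (stations at z=0).
Subtracting the Receiver 0 sphere from Receiver 1 and Receiver 2: z² cancels, leaving linear equations in x and y:
-134.2 x + 154.4 y = -1767.46
-3.4 x + 144.8 y = -764.01
Solving: x ≈ 7.297, y ≈ -5.105 km (keep extra digits for the depth step; rounded: 7.3, -5.1).
Then from the Receiver 0 sphere: z² = 58.08² − (x − 47.6)² − (y + 28.3)² with x = 7.297, y = -5.105, so z ≈ 34.799 ≈ 34.8 km.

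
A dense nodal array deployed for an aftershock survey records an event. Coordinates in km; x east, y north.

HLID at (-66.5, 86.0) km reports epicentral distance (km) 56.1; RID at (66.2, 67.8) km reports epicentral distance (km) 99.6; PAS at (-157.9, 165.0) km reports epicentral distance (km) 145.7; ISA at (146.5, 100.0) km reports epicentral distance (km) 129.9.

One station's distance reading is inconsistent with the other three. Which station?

ISA

Solve using three stations at a time. Using HLID, RID, PAS (subtract circle equations pairwise → linear system) gives (x, y) ≈ (-20.1, 117.6).
Distances from that point to each station vs reported:
  HLID: calculated 56.2 vs reported 56.1 → residual 0.1 km
  RID: calculated 99.6 vs reported 99.6 → residual 0.0 km
  PAS: calculated 145.7 vs reported 145.7 → residual 0.0 km
  ISA: calculated 167.5 vs reported 129.9 → residual 37.6 km
HLID, RID, PAS are mutually consistent (residuals ≈ 0); ISA is off by 37.6 km.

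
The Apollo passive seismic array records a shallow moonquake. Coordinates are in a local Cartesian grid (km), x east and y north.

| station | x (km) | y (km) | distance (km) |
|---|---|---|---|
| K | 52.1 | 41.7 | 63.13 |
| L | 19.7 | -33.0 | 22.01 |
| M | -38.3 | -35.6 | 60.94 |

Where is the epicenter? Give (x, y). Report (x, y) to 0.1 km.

17.5 km east, -11.1 km north

Circle about each station: (x − 52.1)² + (y − 41.7)² = 63.13²; (x − 19.7)² + (y + 33.0)² = 22.01²; (x + 38.3)² + (y + 35.6)² = 60.94².
Subtracting the K equation from the L and M equations removes the quadratic terms:
-64.8 x − 149.4 y = 524.75
-180.8 x − 154.6 y = -1447.34
Solving the 2×2 system: x ≈ 17.5, y ≈ -11.1 km.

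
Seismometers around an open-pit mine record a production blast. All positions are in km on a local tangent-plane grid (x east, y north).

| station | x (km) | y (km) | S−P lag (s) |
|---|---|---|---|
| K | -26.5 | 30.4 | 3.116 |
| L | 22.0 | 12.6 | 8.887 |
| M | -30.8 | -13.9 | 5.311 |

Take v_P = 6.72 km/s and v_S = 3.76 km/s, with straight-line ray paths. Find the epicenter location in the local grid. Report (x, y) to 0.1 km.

Distance from S−P lag: d = Δt · v_P v_S / (v_P − v_S) = Δt · (6.72·3.76)/(6.72−3.76) ≈ 8.5362·Δt.
So d_K = 26.60, d_L = 75.86, d_M = 45.34 km.
Circle about each station: (x + 26.5)² + (y − 30.4)² = 26.60²; (x − 22.0)² + (y − 12.6)² = 75.86²; (x + 30.8)² + (y + 13.9)² = 45.34².
Subtracting the K equation from the L and M equations removes the quadratic terms:
97.0 x − 35.6 y = -6030.83
-8.6 x − 88.6 y = -1832.72
Solving the 2×2 system: x ≈ -52.7, y ≈ 25.8 km.

(-52.7, 25.8)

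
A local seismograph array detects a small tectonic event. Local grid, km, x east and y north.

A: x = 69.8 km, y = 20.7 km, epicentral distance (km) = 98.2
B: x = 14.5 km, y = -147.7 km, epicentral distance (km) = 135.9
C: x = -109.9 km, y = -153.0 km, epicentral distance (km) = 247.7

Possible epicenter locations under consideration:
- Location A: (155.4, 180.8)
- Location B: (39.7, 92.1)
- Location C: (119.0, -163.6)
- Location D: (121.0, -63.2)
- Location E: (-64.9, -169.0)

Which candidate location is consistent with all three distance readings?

For each candidate, compare |candidate − station| to the reported distance:
Location A: residuals A 83.3, B 221.5, C 178.7 → max 221.5 km
Location B: residuals A 20.7, B 105.2, C 39.4 → max 105.2 km
Location C: residuals A 92.6, B 30.2, C 18.6 → max 92.6 km
Location D: residuals A 0.1, B 0.1, C 0.0 → max 0.1 km
Location E: residuals A 134.5, B 53.7, C 199.9 → max 199.9 km
Only Location D has all residuals ≈ 0.

Location D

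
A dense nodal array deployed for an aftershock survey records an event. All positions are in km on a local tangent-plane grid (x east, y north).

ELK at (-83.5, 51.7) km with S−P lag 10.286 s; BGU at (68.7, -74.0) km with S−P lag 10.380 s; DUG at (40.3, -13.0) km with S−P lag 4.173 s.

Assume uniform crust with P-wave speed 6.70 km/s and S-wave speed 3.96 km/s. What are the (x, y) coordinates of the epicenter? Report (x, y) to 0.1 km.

Distance from S−P lag: d = Δt · v_P v_S / (v_P − v_S) = Δt · (6.70·3.96)/(6.70−3.96) ≈ 9.6832·Δt.
So d_ELK = 99.60, d_BGU = 100.51, d_DUG = 40.41 km.
Circle about each station: (x + 83.5)² + (y − 51.7)² = 99.60²; (x − 68.7)² + (y + 74.0)² = 100.51²; (x − 40.3)² + (y + 13.0)² = 40.41².
Subtracting the ELK equation from the BGU and DUG equations removes the quadratic terms:
304.4 x − 251.4 y = 368.45
247.6 x − 129.4 y = 435.14
Solving the 2×2 system: x ≈ 2.7, y ≈ 1.8 km.

2.7 km east, 1.8 km north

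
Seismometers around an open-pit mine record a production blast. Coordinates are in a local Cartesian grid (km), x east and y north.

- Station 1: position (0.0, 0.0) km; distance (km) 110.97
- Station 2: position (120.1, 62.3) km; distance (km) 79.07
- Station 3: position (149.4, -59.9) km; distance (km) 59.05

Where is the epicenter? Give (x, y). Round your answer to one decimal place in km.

Circle about each station: x² + y² = 110.97²; (x − 120.1)² + (y − 62.3)² = 79.07²; (x − 149.4)² + (y + 59.9)² = 59.05².
Subtracting the Station 1 equation from the Station 2 and Station 3 equations removes the quadratic terms:
240.2 x + 124.6 y = 24367.58
298.8 x − 119.8 y = 34735.81
Solving the 2×2 system: x ≈ 109.8, y ≈ -16.1 km.
Check against Station 1 (with the unrounded x, y): √(x²+y²) = 110.97 ≈ 110.97 km. ✓

x ≈ 109.8 km, y ≈ -16.1 km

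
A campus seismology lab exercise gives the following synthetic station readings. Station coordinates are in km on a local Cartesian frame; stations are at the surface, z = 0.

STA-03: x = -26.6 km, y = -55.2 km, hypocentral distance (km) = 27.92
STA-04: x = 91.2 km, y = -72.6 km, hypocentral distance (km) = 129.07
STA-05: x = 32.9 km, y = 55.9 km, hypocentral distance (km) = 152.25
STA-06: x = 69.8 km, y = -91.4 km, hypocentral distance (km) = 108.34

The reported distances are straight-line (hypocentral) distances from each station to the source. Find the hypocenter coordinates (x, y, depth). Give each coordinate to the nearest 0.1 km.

Each station gives a sphere (x−x_i)² + (y−y_i)² + z² = d_i² (stations at z=0).
Subtracting the STA-03 sphere from STA-04 and STA-05: z² cancels, leaving linear equations in x and y:
235.6 x − 34.8 y = -6045.94
119.0 x + 222.2 y = -21947.92
Solving: x ≈ -37.301, y ≈ -78.799 km (keep extra digits for the depth step; rounded: -37.3, -78.8).
Then from the STA-03 sphere: z² = 27.92² − (x + 26.6)² − (y + 55.2)² with x = -37.301, y = -78.799, so z ≈ 10.397 ≈ 10.4 km.

(-37.3, -78.8, 10.4)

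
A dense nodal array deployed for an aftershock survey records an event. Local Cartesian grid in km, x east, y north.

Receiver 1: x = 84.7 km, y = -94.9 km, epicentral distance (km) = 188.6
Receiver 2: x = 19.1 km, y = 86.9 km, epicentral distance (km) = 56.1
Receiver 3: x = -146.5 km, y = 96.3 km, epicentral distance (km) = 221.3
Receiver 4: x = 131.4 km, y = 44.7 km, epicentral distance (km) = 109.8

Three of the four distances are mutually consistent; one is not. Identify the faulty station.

Solve using three stations at a time. Using Receiver 1, Receiver 2, Receiver 3 (subtract circle equations pairwise → linear system) gives (x, y) ≈ (74.8, 93.4).
Distances from that point to each station vs reported:
  Receiver 1: calculated 188.6 vs reported 188.6 → residual 0.0 km
  Receiver 2: calculated 56.0 vs reported 56.1 → residual 0.1 km
  Receiver 3: calculated 221.3 vs reported 221.3 → residual 0.0 km
  Receiver 4: calculated 74.7 vs reported 109.8 → residual 35.1 km
Receiver 1, Receiver 2, Receiver 3 are mutually consistent (residuals ≈ 0); Receiver 4 is off by 35.1 km.

Receiver 4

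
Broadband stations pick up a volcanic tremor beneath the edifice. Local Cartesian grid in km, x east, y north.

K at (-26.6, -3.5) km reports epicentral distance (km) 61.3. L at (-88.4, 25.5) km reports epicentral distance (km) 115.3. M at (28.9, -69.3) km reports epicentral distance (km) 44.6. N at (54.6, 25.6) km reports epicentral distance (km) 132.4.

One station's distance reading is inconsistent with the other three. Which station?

Solve using three stations at a time. Using K, L, M (subtract circle equations pairwise → linear system) gives (x, y) ≈ (-15.5, -63.9).
Distances from that point to each station vs reported:
  K: calculated 61.4 vs reported 61.3 → residual 0.1 km
  L: calculated 115.3 vs reported 115.3 → residual 0.0 km
  M: calculated 44.7 vs reported 44.6 → residual 0.1 km
  N: calculated 113.6 vs reported 132.4 → residual 18.8 km
K, L, M are mutually consistent (residuals ≈ 0); N is off by 18.8 km.

N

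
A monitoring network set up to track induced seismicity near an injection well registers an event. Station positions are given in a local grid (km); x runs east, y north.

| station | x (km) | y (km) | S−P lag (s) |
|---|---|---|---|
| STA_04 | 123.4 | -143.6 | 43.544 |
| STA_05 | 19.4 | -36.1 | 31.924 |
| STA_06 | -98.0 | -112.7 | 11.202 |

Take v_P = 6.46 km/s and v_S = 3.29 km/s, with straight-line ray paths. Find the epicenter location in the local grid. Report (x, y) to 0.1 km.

Distance from S−P lag: d = Δt · v_P v_S / (v_P − v_S) = Δt · (6.46·3.29)/(6.46−3.29) ≈ 6.7045·Δt.
So d_STA_04 = 291.94, d_STA_05 = 214.04, d_STA_06 = 75.10 km.
Circle about each station: (x − 123.4)² + (y + 143.6)² = 291.94²; (x − 19.4)² + (y + 36.1)² = 214.04²; (x + 98.0)² + (y + 112.7)² = 75.10².
Subtracting the STA_04 equation from the STA_05 and STA_06 equations removes the quadratic terms:
-208.0 x + 215.0 y = 5246.89
-442.8 x + 61.8 y = 66045.72
Solving the 2×2 system: x ≈ -168.5, y ≈ -138.6 km.

-168.5 km east, -138.6 km north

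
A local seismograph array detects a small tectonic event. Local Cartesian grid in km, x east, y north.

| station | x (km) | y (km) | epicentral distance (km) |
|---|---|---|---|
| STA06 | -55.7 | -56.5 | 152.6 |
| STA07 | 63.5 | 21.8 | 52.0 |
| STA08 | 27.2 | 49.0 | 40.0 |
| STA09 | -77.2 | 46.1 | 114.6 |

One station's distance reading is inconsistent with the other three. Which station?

Solve using three stations at a time. Using STA06, STA07, STA09 (subtract circle equations pairwise → linear system) gives (x, y) ≈ (35.7, 65.7).
Distances from that point to each station vs reported:
  STA06: calculated 152.6 vs reported 152.6 → residual 0.0 km
  STA07: calculated 52.0 vs reported 52.0 → residual 0.0 km
  STA08: calculated 18.7 vs reported 40.0 → residual 21.3 km
  STA09: calculated 114.6 vs reported 114.6 → residual 0.0 km
STA06, STA07, STA09 are mutually consistent (residuals ≈ 0); STA08 is off by 21.3 km.

STA08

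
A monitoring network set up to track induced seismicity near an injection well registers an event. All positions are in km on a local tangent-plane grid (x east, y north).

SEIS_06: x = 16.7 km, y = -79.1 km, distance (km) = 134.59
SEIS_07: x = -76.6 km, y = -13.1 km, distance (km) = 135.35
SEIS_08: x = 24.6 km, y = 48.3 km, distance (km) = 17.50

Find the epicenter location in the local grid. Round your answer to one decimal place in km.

x ≈ 41.4 km, y ≈ 53.2 km

Circle about each station: (x − 16.7)² + (y + 79.1)² = 134.59²; (x + 76.6)² + (y + 13.1)² = 135.35²; (x − 24.6)² + (y − 48.3)² = 17.50².
Subtracting pairs of circle equations eliminates x²+y² and gives linear equations (the radical axes):
-186.6 x + 132.0 y = -701.68
15.8 x + 254.8 y = 14210.57
Solving the 2×2 system: x ≈ 41.4, y ≈ 53.2 km.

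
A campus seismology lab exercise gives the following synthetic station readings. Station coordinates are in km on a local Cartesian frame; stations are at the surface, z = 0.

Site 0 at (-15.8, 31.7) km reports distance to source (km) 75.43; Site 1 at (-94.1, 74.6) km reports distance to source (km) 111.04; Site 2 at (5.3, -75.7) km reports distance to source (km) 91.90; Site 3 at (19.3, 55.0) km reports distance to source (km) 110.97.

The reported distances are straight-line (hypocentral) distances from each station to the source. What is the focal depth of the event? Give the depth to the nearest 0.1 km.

43.6 km

Each station gives a sphere (x−x_i)² + (y−y_i)² + z² = d_i² (stations at z=0).
Subtracting the Site 0 sphere from Site 1 and Site 2: z² cancels, leaving linear equations in x and y:
-156.6 x + 85.8 y = 6525.24
42.2 x − 214.8 y = 1748.12
Solving: x ≈ -51.691, y ≈ -18.294 km (keep extra digits for the depth step; rounded: -51.7, -18.3).
Then from the Site 0 sphere: z² = 75.43² − (x + 15.8)² − (y − 31.7)² with x = -51.691, y = -18.294, so z ≈ 43.613 ≈ 43.6 km.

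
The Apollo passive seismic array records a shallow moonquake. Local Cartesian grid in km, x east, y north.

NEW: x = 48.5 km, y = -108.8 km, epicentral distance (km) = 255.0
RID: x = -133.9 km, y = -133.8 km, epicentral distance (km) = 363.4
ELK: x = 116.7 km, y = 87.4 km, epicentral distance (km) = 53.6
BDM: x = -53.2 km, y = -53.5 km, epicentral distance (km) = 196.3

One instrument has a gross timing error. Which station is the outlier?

BDM

Solve using three stations at a time. Using NEW, RID, ELK (subtract circle equations pairwise → linear system) gives (x, y) ≈ (105.3, 139.8).
Distances from that point to each station vs reported:
  NEW: calculated 255.0 vs reported 255.0 → residual 0.0 km
  RID: calculated 363.4 vs reported 363.4 → residual 0.0 km
  ELK: calculated 53.6 vs reported 53.6 → residual 0.0 km
  BDM: calculated 250.0 vs reported 196.3 → residual 53.7 km
NEW, RID, ELK are mutually consistent (residuals ≈ 0); BDM is off by 53.7 km.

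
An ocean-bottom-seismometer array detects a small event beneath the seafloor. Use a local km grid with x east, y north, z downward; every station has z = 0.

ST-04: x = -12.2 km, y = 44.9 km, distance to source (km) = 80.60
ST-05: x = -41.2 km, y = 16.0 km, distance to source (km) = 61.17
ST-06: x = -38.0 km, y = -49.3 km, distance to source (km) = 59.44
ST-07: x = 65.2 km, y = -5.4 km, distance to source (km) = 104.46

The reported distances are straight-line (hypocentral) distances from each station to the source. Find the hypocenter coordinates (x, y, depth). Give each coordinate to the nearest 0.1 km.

(-26.3, -17.6, 48.9)

Each station gives a sphere (x−x_i)² + (y−y_i)² + z² = d_i² (stations at z=0).
Subtracting the ST-04 sphere from ST-05 and ST-06: z² cancels, leaving linear equations in x and y:
-58.0 x − 57.8 y = 2543.18
-51.6 x − 188.4 y = 4672.89
Solving: x ≈ -26.312, y ≈ -17.597 km (keep extra digits for the depth step; rounded: -26.3, -17.6).
Then from the ST-04 sphere: z² = 80.60² − (x + 12.2)² − (y − 44.9)² with x = -26.312, y = -17.597, so z ≈ 48.901 ≈ 48.9 km.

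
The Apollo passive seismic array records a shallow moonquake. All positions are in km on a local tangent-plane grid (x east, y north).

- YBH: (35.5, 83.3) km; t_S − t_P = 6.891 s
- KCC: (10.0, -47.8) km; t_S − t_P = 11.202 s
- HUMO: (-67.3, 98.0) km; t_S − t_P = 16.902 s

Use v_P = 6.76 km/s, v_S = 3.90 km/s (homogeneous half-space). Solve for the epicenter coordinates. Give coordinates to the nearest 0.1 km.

(74.3, 33.0)

Distance from S−P lag: d = Δt · v_P v_S / (v_P − v_S) = Δt · (6.76·3.90)/(6.76−3.90) ≈ 9.2182·Δt.
So d_YBH = 63.52, d_KCC = 103.26, d_HUMO = 155.81 km.
Circle about each station: (x − 35.5)² + (y − 83.3)² = 63.52²; (x − 10.0)² + (y + 47.8)² = 103.26²; (x + 67.3)² + (y − 98.0)² = 155.81².
Subtracting the YBH equation from the KCC and HUMO equations removes the quadratic terms:
-51.0 x − 262.2 y = -12442.14
-205.6 x + 29.4 y = -14307.82
Solving the 2×2 system: x ≈ 74.3, y ≈ 33.0 km.
Check against YBH (with the unrounded x, y): √((x − 35.5)²+(y − 83.3)²) = 63.53 ≈ 63.52 km. ✓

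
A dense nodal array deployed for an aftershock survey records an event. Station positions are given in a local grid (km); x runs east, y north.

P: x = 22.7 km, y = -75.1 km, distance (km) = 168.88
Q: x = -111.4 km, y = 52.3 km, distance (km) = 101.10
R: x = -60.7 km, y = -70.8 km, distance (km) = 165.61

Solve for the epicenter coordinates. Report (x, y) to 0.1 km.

-17.2 km east, 89.0 km north

Circle about each station: (x − 22.7)² + (y + 75.1)² = 168.88²; (x + 111.4)² + (y − 52.3)² = 101.10²; (x + 60.7)² + (y + 70.8)² = 165.61².
Subtracting the P equation from the Q and R equations removes the quadratic terms:
-268.2 x + 254.8 y = 27289.19
-166.8 x + 8.6 y = 3635.61
Solving the 2×2 system: x ≈ -17.2, y ≈ 89.0 km.
Check against P (with the unrounded x, y): √((x − 22.7)²+(y + 75.1)²) = 168.87 ≈ 168.88 km. ✓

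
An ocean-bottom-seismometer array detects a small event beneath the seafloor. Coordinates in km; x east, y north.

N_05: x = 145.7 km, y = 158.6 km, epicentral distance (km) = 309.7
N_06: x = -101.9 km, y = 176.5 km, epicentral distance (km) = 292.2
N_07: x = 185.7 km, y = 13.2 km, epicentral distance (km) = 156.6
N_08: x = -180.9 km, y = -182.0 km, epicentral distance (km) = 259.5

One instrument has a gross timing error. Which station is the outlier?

Solve using three stations at a time. Using N_06, N_07, N_08 (subtract circle equations pairwise → linear system) gives (x, y) ≈ (53.6, -70.9).
Distances from that point to each station vs reported:
  N_05: calculated 247.3 vs reported 309.7 → residual 62.4 km
  N_06: calculated 292.2 vs reported 292.2 → residual 0.0 km
  N_07: calculated 156.6 vs reported 156.6 → residual 0.0 km
  N_08: calculated 259.5 vs reported 259.5 → residual 0.0 km
N_06, N_07, N_08 are mutually consistent (residuals ≈ 0); N_05 is off by 62.4 km.

N_05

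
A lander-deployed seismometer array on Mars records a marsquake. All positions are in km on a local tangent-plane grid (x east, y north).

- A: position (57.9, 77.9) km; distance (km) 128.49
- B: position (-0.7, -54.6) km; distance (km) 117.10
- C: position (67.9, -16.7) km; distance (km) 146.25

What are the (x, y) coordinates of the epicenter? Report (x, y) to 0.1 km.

Circle about each station: (x − 57.9)² + (y − 77.9)² = 128.49²; (x + 0.7)² + (y + 54.6)² = 117.10²; (x − 67.9)² + (y + 16.7)² = 146.25².
Subtracting pairs of circle equations eliminates x²+y² and gives linear equations (the radical axes):
-117.2 x − 265.0 y = -3641.90
20.0 x − 189.2 y = -9410.90
Solving the 2×2 system: x ≈ -65.7, y ≈ 42.8 km.

x ≈ -65.7 km, y ≈ 42.8 km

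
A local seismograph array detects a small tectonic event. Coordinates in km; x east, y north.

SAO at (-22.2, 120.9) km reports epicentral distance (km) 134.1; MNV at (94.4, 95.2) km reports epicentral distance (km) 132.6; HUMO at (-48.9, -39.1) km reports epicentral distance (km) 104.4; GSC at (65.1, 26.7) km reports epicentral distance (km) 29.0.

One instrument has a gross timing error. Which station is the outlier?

MNV

Solve using three stations at a time. Using SAO, HUMO, GSC (subtract circle equations pairwise → linear system) gives (x, y) ≈ (45.6, 5.2).
Distances from that point to each station vs reported:
  SAO: calculated 134.1 vs reported 134.1 → residual 0.0 km
  MNV: calculated 102.4 vs reported 132.6 → residual 30.2 km
  HUMO: calculated 104.4 vs reported 104.4 → residual 0.0 km
  GSC: calculated 29.0 vs reported 29.0 → residual 0.0 km
SAO, HUMO, GSC are mutually consistent (residuals ≈ 0); MNV is off by 30.2 km.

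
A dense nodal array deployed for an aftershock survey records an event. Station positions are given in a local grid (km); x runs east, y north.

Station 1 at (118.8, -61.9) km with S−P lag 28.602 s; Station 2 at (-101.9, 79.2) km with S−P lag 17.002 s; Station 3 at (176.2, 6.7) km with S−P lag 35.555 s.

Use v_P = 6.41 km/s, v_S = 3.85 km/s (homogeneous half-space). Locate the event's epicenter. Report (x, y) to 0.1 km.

(-156.6, -75.3)

Distance from S−P lag: d = Δt · v_P v_S / (v_P − v_S) = Δt · (6.41·3.85)/(6.41−3.85) ≈ 9.6400·Δt.
So d_Station 1 = 275.72, d_Station 2 = 163.90, d_Station 3 = 342.75 km.
Circle about each station: (x − 118.8)² + (y + 61.9)² = 275.72²; (x + 101.9)² + (y − 79.2)² = 163.90²; (x − 176.2)² + (y − 6.7)² = 342.75².
Subtracting pairs of circle equations eliminates x²+y² and gives linear equations (the radical axes):
-441.4 x + 282.2 y = 47869.51
114.8 x + 137.2 y = -28309.76
Solving the 2×2 system: x ≈ -156.6, y ≈ -75.3 km.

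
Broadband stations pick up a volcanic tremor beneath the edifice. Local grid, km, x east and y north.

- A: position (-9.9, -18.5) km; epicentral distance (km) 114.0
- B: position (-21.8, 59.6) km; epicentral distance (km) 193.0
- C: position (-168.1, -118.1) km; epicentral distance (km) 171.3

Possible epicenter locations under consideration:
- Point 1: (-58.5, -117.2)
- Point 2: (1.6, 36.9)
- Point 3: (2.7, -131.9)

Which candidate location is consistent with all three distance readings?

Point 3

For each candidate, compare |candidate − station| to the reported distance:
Point 1: residuals A 4.0, B 12.4, C 61.7 → max 61.7 km
Point 2: residuals A 57.4, B 160.4, C 58.5 → max 160.4 km
Point 3: residuals A 0.1, B 0.1, C 0.1 → max 0.1 km
Only Point 3 has all residuals ≈ 0.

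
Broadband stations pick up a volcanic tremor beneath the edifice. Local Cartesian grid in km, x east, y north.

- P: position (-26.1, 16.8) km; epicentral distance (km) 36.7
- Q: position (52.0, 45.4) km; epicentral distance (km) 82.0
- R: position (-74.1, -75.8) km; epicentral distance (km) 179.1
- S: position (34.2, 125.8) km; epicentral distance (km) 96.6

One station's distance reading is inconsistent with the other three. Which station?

R

Solve using three stations at a time. Using P, Q, S (subtract circle equations pairwise → linear system) gives (x, y) ≈ (-29.6, 53.3).
Distances from that point to each station vs reported:
  P: calculated 36.7 vs reported 36.7 → residual 0.0 km
  Q: calculated 82.0 vs reported 82.0 → residual 0.0 km
  R: calculated 136.5 vs reported 179.1 → residual 42.6 km
  S: calculated 96.6 vs reported 96.6 → residual 0.0 km
P, Q, S are mutually consistent (residuals ≈ 0); R is off by 42.6 km.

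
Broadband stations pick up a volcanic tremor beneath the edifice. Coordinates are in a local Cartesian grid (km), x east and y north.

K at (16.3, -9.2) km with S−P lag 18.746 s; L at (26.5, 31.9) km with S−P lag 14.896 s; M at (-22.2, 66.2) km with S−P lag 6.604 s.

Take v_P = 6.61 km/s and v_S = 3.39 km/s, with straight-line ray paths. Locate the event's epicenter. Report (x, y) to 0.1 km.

-47.3 km east, 104.7 km north

Distance from S−P lag: d = Δt · v_P v_S / (v_P − v_S) = Δt · (6.61·3.39)/(6.61−3.39) ≈ 6.9590·Δt.
So d_K = 130.45, d_L = 103.66, d_M = 45.96 km.
Circle about each station: (x − 16.3)² + (y + 9.2)² = 130.45²; (x − 26.5)² + (y − 31.9)² = 103.66²; (x + 22.2)² + (y − 66.2)² = 45.96².
Subtracting the K equation from the L and M equations removes the quadratic terms:
20.4 x + 82.2 y = 7641.34
-77.0 x + 150.8 y = 19429.83
Solving the 2×2 system: x ≈ -47.3, y ≈ 104.7 km.
Check against K (with the unrounded x, y): √((x − 16.3)²+(y + 9.2)²) = 130.45 ≈ 130.45 km. ✓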